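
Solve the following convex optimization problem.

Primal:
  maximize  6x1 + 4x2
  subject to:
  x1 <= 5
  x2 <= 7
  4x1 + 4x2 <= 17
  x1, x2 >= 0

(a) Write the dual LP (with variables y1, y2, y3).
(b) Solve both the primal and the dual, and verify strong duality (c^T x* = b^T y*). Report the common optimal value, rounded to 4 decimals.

The standard primal-dual pair for 'max c^T x s.t. A x <= b, x >= 0' is:
  Dual:  min b^T y  s.t.  A^T y >= c,  y >= 0.

So the dual LP is:
  minimize  5y1 + 7y2 + 17y3
  subject to:
    y1 + 4y3 >= 6
    y2 + 4y3 >= 4
    y1, y2, y3 >= 0

Solving the primal: x* = (4.25, 0).
  primal value c^T x* = 25.5.
Solving the dual: y* = (0, 0, 1.5).
  dual value b^T y* = 25.5.
Strong duality: c^T x* = b^T y*. Confirmed.

25.5


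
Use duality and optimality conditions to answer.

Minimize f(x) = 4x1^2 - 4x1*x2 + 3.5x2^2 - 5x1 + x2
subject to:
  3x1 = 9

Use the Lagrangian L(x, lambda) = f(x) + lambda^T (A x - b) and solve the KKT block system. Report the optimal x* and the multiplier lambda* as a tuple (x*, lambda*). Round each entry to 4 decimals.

Form the Lagrangian:
  L(x, lambda) = (1/2) x^T Q x + c^T x + lambda^T (A x - b)
Stationarity (grad_x L = 0): Q x + c + A^T lambda = 0.
Primal feasibility: A x = b.

This gives the KKT block system:
  [ Q   A^T ] [ x     ]   [-c ]
  [ A    0  ] [ lambda ] = [ b ]

Solving the linear system:
  x*      = (3, 1.5714)
  lambda* = (-4.2381)
  f(x*)   = 12.3571

x* = (3, 1.5714), lambda* = (-4.2381)


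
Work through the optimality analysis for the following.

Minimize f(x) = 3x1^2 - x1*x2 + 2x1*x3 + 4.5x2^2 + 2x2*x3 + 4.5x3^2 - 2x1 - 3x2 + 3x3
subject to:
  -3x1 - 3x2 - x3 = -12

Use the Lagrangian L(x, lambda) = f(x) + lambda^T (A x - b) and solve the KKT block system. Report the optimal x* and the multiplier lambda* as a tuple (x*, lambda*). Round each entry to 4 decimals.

Form the Lagrangian:
  L(x, lambda) = (1/2) x^T Q x + c^T x + lambda^T (A x - b)
Stationarity (grad_x L = 0): Q x + c + A^T lambda = 0.
Primal feasibility: A x = b.

This gives the KKT block system:
  [ Q   A^T ] [ x     ]   [-c ]
  [ A    0  ] [ lambda ] = [ b ]

Solving the linear system:
  x*      = (2.4812, 1.8369, -0.9543)
  lambda* = (3.0473)
  f(x*)   = 11.6158

x* = (2.4812, 1.8369, -0.9543), lambda* = (3.0473)


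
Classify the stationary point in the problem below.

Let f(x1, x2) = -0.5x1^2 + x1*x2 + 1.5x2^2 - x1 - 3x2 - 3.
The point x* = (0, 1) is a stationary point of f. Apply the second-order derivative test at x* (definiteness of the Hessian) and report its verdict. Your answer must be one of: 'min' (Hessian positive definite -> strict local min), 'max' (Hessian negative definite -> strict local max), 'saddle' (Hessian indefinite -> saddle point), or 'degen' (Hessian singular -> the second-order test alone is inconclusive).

Compute the Hessian H = grad^2 f:
  H = [[-1, 1], [1, 3]]
Verify stationarity: grad f(x*) = H x* + g = (0, 0).
Eigenvalues of H: -1.2361, 3.2361.
Eigenvalues have mixed signs, so H is indefinite -> x* is a saddle point.

saddle


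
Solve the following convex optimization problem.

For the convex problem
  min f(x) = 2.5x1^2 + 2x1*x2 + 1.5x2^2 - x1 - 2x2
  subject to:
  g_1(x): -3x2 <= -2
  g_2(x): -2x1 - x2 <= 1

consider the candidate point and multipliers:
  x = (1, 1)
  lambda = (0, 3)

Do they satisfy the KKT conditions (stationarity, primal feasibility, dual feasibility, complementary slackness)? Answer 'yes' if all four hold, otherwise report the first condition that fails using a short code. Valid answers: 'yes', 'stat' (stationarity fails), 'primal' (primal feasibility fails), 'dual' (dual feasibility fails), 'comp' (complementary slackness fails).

Gradient of f: grad f(x) = Q x + c = (6, 3)
Constraint values g_i(x) = a_i^T x - b_i:
  g_1((1, 1)) = -1
  g_2((1, 1)) = -4
Stationarity residual: grad f(x) + sum_i lambda_i a_i = (0, 0)
  -> stationarity OK
Primal feasibility (all g_i <= 0): OK
Dual feasibility (all lambda_i >= 0): OK
Complementary slackness (lambda_i * g_i(x) = 0 for all i): FAILS

Verdict: the first failing condition is complementary_slackness -> comp.

comp


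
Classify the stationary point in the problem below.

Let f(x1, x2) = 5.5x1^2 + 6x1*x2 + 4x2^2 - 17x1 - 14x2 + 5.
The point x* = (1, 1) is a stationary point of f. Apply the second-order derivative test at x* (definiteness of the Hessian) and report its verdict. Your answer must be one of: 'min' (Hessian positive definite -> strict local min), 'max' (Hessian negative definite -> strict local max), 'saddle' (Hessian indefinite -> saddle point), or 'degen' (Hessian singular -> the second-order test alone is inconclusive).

Compute the Hessian H = grad^2 f:
  H = [[11, 6], [6, 8]]
Verify stationarity: grad f(x*) = H x* + g = (0, 0).
Eigenvalues of H: 3.3153, 15.6847.
Both eigenvalues > 0, so H is positive definite -> x* is a strict local min.

min


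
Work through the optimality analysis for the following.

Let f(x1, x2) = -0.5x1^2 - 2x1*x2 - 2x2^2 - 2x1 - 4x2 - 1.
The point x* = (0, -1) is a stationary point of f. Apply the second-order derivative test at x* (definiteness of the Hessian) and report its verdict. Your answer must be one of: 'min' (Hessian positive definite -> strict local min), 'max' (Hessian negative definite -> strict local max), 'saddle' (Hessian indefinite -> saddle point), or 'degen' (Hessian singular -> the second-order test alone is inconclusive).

Compute the Hessian H = grad^2 f:
  H = [[-1, -2], [-2, -4]]
Verify stationarity: grad f(x*) = H x* + g = (0, 0).
Eigenvalues of H: -5, 0.
H has a zero eigenvalue (singular; negative semidefinite but not definite), so H is neither positive definite, negative definite, nor indefinite. The second-order test alone is inconclusive -> degen.
(Indeed, f is constant along the null direction of H through x*, so x* is not a strict local extremum.)

degen


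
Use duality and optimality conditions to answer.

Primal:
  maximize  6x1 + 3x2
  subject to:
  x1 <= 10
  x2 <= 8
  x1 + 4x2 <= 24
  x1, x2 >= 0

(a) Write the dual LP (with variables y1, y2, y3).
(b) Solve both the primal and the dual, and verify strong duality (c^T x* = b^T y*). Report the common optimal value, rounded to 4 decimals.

The standard primal-dual pair for 'max c^T x s.t. A x <= b, x >= 0' is:
  Dual:  min b^T y  s.t.  A^T y >= c,  y >= 0.

So the dual LP is:
  minimize  10y1 + 8y2 + 24y3
  subject to:
    y1 + y3 >= 6
    y2 + 4y3 >= 3
    y1, y2, y3 >= 0

Solving the primal: x* = (10, 3.5).
  primal value c^T x* = 70.5.
Solving the dual: y* = (5.25, 0, 0.75).
  dual value b^T y* = 70.5.
Strong duality: c^T x* = b^T y*. Confirmed.

70.5


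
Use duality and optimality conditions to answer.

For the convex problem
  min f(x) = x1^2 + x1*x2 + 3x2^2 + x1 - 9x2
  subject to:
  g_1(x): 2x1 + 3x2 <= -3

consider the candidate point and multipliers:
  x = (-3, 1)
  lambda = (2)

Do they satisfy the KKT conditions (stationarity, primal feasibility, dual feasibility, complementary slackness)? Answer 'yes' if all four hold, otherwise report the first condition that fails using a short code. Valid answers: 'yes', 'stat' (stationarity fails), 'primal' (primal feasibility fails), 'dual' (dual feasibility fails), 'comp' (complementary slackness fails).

Gradient of f: grad f(x) = Q x + c = (-4, -6)
Constraint values g_i(x) = a_i^T x - b_i:
  g_1((-3, 1)) = 0
Stationarity residual: grad f(x) + sum_i lambda_i a_i = (0, 0)
  -> stationarity OK
Primal feasibility (all g_i <= 0): OK
Dual feasibility (all lambda_i >= 0): OK
Complementary slackness (lambda_i * g_i(x) = 0 for all i): OK

Verdict: yes, KKT holds.

yes


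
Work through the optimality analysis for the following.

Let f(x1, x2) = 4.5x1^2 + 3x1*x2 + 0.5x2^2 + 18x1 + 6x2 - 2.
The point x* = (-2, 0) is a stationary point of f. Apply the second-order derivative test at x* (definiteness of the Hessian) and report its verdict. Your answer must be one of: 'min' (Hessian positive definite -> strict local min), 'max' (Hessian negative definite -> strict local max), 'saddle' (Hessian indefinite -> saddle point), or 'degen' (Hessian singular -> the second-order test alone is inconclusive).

Compute the Hessian H = grad^2 f:
  H = [[9, 3], [3, 1]]
Verify stationarity: grad f(x*) = H x* + g = (0, 0).
Eigenvalues of H: 0, 10.
H has a zero eigenvalue (singular; positive semidefinite but not definite), so H is neither positive definite, negative definite, nor indefinite. The second-order test alone is inconclusive -> degen.
(Indeed, f is constant along the null direction of H through x*, so x* is not a strict local extremum.)

degen


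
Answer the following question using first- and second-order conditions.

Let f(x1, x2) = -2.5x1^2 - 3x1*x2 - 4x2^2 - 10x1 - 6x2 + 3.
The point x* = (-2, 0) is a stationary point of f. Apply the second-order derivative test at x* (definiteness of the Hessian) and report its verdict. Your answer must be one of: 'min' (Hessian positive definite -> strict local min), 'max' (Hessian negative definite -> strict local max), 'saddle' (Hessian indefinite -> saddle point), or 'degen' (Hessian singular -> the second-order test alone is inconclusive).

Compute the Hessian H = grad^2 f:
  H = [[-5, -3], [-3, -8]]
Verify stationarity: grad f(x*) = H x* + g = (0, 0).
Eigenvalues of H: -9.8541, -3.1459.
Both eigenvalues < 0, so H is negative definite -> x* is a strict local max.

max


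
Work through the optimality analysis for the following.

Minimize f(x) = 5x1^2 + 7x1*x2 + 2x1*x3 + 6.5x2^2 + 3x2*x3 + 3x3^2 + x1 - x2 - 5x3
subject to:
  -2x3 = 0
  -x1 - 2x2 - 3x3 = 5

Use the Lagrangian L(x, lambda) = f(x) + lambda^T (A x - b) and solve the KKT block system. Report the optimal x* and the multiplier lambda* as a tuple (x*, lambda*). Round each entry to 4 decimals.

Form the Lagrangian:
  L(x, lambda) = (1/2) x^T Q x + c^T x + lambda^T (A x - b)
Stationarity (grad_x L = 0): Q x + c + A^T lambda = 0.
Primal feasibility: A x = b.

This gives the KKT block system:
  [ Q   A^T ] [ x     ]   [-c ]
  [ A    0  ] [ lambda ] = [ b ]

Solving the linear system:
  x*      = (-0.04, -2.48, 0)
  lambda* = (18.88, -16.76)
  f(x*)   = 43.12

x* = (-0.04, -2.48, 0), lambda* = (18.88, -16.76)


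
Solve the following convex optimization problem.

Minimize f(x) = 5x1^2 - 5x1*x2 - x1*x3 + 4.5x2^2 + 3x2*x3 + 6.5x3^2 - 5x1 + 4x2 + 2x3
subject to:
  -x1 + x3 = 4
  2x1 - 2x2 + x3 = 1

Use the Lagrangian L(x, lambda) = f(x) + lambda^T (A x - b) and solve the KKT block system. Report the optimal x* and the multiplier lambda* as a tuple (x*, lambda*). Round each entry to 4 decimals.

Form the Lagrangian:
  L(x, lambda) = (1/2) x^T Q x + c^T x + lambda^T (A x - b)
Stationarity (grad_x L = 0): Q x + c + A^T lambda = 0.
Primal feasibility: A x = b.

This gives the KKT block system:
  [ Q   A^T ] [ x     ]   [-c ]
  [ A    0  ] [ lambda ] = [ b ]

Solving the linear system:
  x*      = (-2.4468, -2.1702, 1.5532)
  lambda* = (-18.8085, 0.6809)
  f(x*)   = 40.6064

x* = (-2.4468, -2.1702, 1.5532), lambda* = (-18.8085, 0.6809)


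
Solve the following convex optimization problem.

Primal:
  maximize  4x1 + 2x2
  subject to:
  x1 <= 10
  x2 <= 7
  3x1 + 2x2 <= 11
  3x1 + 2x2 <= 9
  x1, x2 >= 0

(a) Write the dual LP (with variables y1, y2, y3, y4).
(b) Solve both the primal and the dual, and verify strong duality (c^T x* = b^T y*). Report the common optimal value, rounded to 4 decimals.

The standard primal-dual pair for 'max c^T x s.t. A x <= b, x >= 0' is:
  Dual:  min b^T y  s.t.  A^T y >= c,  y >= 0.

So the dual LP is:
  minimize  10y1 + 7y2 + 11y3 + 9y4
  subject to:
    y1 + 3y3 + 3y4 >= 4
    y2 + 2y3 + 2y4 >= 2
    y1, y2, y3, y4 >= 0

Solving the primal: x* = (3, 0).
  primal value c^T x* = 12.
Solving the dual: y* = (0, 0, 0, 1.3333).
  dual value b^T y* = 12.
Strong duality: c^T x* = b^T y*. Confirmed.

12


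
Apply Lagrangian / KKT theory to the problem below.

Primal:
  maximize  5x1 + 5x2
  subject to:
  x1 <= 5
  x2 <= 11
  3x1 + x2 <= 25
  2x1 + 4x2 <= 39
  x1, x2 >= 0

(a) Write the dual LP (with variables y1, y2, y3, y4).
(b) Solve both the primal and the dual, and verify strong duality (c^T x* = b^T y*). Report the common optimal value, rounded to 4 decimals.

The standard primal-dual pair for 'max c^T x s.t. A x <= b, x >= 0' is:
  Dual:  min b^T y  s.t.  A^T y >= c,  y >= 0.

So the dual LP is:
  minimize  5y1 + 11y2 + 25y3 + 39y4
  subject to:
    y1 + 3y3 + 2y4 >= 5
    y2 + y3 + 4y4 >= 5
    y1, y2, y3, y4 >= 0

Solving the primal: x* = (5, 7.25).
  primal value c^T x* = 61.25.
Solving the dual: y* = (2.5, 0, 0, 1.25).
  dual value b^T y* = 61.25.
Strong duality: c^T x* = b^T y*. Confirmed.

61.25


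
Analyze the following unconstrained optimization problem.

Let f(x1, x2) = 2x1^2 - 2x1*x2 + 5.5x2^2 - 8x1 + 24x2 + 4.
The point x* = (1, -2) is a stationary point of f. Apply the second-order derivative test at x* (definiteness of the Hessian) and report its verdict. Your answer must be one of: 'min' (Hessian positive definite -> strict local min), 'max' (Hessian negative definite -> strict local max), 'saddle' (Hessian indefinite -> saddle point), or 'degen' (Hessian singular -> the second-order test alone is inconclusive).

Compute the Hessian H = grad^2 f:
  H = [[4, -2], [-2, 11]]
Verify stationarity: grad f(x*) = H x* + g = (0, 0).
Eigenvalues of H: 3.4689, 11.5311.
Both eigenvalues > 0, so H is positive definite -> x* is a strict local min.

min


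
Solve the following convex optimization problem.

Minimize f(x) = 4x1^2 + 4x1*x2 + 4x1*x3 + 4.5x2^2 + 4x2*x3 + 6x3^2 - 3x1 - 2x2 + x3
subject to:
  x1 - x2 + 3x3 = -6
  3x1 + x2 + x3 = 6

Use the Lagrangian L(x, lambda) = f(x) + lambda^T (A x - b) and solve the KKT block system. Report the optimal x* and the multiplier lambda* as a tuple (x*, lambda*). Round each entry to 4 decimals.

Form the Lagrangian:
  L(x, lambda) = (1/2) x^T Q x + c^T x + lambda^T (A x - b)
Stationarity (grad_x L = 0): Q x + c + A^T lambda = 0.
Primal feasibility: A x = b.

This gives the KKT block system:
  [ Q   A^T ] [ x     ]   [-c ]
  [ A    0  ] [ lambda ] = [ b ]

Solving the linear system:
  x*      = (2.25, 1.5, -2.25)
  lambda* = (5.625, -5.875)
  f(x*)   = 28.5

x* = (2.25, 1.5, -2.25), lambda* = (5.625, -5.875)


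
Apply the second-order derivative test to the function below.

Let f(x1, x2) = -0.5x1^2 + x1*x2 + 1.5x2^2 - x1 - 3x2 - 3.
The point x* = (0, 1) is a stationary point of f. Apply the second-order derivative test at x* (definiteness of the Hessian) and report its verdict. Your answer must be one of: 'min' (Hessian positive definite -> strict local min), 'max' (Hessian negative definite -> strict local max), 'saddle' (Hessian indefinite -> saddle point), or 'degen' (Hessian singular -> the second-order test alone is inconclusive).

Compute the Hessian H = grad^2 f:
  H = [[-1, 1], [1, 3]]
Verify stationarity: grad f(x*) = H x* + g = (0, 0).
Eigenvalues of H: -1.2361, 3.2361.
Eigenvalues have mixed signs, so H is indefinite -> x* is a saddle point.

saddle


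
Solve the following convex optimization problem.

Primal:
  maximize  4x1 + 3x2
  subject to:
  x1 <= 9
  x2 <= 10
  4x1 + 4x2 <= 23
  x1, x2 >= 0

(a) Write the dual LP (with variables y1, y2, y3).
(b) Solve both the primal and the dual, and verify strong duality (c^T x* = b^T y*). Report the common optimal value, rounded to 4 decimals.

The standard primal-dual pair for 'max c^T x s.t. A x <= b, x >= 0' is:
  Dual:  min b^T y  s.t.  A^T y >= c,  y >= 0.

So the dual LP is:
  minimize  9y1 + 10y2 + 23y3
  subject to:
    y1 + 4y3 >= 4
    y2 + 4y3 >= 3
    y1, y2, y3 >= 0

Solving the primal: x* = (5.75, 0).
  primal value c^T x* = 23.
Solving the dual: y* = (0, 0, 1).
  dual value b^T y* = 23.
Strong duality: c^T x* = b^T y*. Confirmed.

23


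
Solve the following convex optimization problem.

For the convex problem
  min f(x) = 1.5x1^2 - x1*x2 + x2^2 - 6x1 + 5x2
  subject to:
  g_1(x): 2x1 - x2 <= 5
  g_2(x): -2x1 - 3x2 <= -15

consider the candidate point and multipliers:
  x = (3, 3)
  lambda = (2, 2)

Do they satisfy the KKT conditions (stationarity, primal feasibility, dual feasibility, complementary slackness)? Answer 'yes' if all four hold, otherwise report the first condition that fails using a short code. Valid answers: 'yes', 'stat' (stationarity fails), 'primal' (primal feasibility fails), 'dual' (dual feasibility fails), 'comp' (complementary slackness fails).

Gradient of f: grad f(x) = Q x + c = (0, 8)
Constraint values g_i(x) = a_i^T x - b_i:
  g_1((3, 3)) = -2
  g_2((3, 3)) = 0
Stationarity residual: grad f(x) + sum_i lambda_i a_i = (0, 0)
  -> stationarity OK
Primal feasibility (all g_i <= 0): OK
Dual feasibility (all lambda_i >= 0): OK
Complementary slackness (lambda_i * g_i(x) = 0 for all i): FAILS

Verdict: the first failing condition is complementary_slackness -> comp.

comp


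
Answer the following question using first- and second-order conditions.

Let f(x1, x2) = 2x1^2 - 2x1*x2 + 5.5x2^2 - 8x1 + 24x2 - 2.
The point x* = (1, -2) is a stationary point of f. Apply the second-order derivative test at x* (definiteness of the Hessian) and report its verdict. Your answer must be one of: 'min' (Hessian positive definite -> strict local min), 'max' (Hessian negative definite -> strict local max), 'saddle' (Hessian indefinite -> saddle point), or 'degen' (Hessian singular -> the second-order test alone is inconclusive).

Compute the Hessian H = grad^2 f:
  H = [[4, -2], [-2, 11]]
Verify stationarity: grad f(x*) = H x* + g = (0, 0).
Eigenvalues of H: 3.4689, 11.5311.
Both eigenvalues > 0, so H is positive definite -> x* is a strict local min.

min


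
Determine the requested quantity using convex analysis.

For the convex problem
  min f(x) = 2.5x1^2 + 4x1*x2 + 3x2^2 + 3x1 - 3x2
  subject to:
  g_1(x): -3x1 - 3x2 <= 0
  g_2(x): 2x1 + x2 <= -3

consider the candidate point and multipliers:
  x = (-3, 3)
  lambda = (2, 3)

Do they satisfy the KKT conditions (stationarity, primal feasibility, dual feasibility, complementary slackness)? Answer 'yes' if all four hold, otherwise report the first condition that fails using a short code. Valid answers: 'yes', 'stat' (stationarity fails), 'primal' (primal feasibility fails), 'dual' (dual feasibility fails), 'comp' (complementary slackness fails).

Gradient of f: grad f(x) = Q x + c = (0, 3)
Constraint values g_i(x) = a_i^T x - b_i:
  g_1((-3, 3)) = 0
  g_2((-3, 3)) = 0
Stationarity residual: grad f(x) + sum_i lambda_i a_i = (0, 0)
  -> stationarity OK
Primal feasibility (all g_i <= 0): OK
Dual feasibility (all lambda_i >= 0): OK
Complementary slackness (lambda_i * g_i(x) = 0 for all i): OK

Verdict: yes, KKT holds.

yes


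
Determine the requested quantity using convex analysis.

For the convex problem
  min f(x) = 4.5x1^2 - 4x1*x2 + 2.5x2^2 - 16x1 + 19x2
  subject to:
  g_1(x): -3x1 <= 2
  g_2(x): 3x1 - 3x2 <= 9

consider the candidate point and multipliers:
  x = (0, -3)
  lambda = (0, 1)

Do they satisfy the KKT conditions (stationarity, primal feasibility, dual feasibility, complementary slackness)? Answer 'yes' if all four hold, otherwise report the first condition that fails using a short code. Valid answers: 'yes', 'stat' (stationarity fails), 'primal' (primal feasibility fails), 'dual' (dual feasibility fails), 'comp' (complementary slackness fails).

Gradient of f: grad f(x) = Q x + c = (-4, 4)
Constraint values g_i(x) = a_i^T x - b_i:
  g_1((0, -3)) = -2
  g_2((0, -3)) = 0
Stationarity residual: grad f(x) + sum_i lambda_i a_i = (-1, 1)
  -> stationarity FAILS
Primal feasibility (all g_i <= 0): OK
Dual feasibility (all lambda_i >= 0): OK
Complementary slackness (lambda_i * g_i(x) = 0 for all i): OK

Verdict: the first failing condition is stationarity -> stat.

stat


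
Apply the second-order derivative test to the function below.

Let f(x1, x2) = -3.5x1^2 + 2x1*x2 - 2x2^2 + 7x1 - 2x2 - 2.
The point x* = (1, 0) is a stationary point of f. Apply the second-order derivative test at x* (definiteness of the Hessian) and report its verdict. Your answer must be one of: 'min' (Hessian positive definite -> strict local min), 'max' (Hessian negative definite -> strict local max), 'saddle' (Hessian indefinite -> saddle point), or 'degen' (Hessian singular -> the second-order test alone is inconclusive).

Compute the Hessian H = grad^2 f:
  H = [[-7, 2], [2, -4]]
Verify stationarity: grad f(x*) = H x* + g = (0, 0).
Eigenvalues of H: -8, -3.
Both eigenvalues < 0, so H is negative definite -> x* is a strict local max.

max


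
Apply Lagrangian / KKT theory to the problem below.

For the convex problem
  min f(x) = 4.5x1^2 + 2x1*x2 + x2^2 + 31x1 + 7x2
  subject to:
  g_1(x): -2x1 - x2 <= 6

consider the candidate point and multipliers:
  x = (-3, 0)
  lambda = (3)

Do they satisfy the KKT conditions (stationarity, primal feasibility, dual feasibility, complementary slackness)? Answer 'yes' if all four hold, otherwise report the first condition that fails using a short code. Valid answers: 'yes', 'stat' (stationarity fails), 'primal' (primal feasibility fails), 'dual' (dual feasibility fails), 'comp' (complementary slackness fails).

Gradient of f: grad f(x) = Q x + c = (4, 1)
Constraint values g_i(x) = a_i^T x - b_i:
  g_1((-3, 0)) = 0
Stationarity residual: grad f(x) + sum_i lambda_i a_i = (-2, -2)
  -> stationarity FAILS
Primal feasibility (all g_i <= 0): OK
Dual feasibility (all lambda_i >= 0): OK
Complementary slackness (lambda_i * g_i(x) = 0 for all i): OK

Verdict: the first failing condition is stationarity -> stat.

stat


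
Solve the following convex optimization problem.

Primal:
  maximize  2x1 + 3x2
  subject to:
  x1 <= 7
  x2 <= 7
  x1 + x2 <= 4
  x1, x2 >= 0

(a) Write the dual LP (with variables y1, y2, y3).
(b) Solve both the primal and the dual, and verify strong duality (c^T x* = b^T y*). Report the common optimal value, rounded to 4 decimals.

The standard primal-dual pair for 'max c^T x s.t. A x <= b, x >= 0' is:
  Dual:  min b^T y  s.t.  A^T y >= c,  y >= 0.

So the dual LP is:
  minimize  7y1 + 7y2 + 4y3
  subject to:
    y1 + y3 >= 2
    y2 + y3 >= 3
    y1, y2, y3 >= 0

Solving the primal: x* = (0, 4).
  primal value c^T x* = 12.
Solving the dual: y* = (0, 0, 3).
  dual value b^T y* = 12.
Strong duality: c^T x* = b^T y*. Confirmed.

12


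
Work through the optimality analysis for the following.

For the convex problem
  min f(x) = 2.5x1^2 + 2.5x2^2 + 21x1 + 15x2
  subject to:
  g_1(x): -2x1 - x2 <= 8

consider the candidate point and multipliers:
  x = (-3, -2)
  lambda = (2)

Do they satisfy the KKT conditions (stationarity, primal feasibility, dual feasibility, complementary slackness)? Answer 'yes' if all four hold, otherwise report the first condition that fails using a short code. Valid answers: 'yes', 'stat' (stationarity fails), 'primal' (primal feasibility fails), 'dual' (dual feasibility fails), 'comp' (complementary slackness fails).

Gradient of f: grad f(x) = Q x + c = (6, 5)
Constraint values g_i(x) = a_i^T x - b_i:
  g_1((-3, -2)) = 0
Stationarity residual: grad f(x) + sum_i lambda_i a_i = (2, 3)
  -> stationarity FAILS
Primal feasibility (all g_i <= 0): OK
Dual feasibility (all lambda_i >= 0): OK
Complementary slackness (lambda_i * g_i(x) = 0 for all i): OK

Verdict: the first failing condition is stationarity -> stat.

stat


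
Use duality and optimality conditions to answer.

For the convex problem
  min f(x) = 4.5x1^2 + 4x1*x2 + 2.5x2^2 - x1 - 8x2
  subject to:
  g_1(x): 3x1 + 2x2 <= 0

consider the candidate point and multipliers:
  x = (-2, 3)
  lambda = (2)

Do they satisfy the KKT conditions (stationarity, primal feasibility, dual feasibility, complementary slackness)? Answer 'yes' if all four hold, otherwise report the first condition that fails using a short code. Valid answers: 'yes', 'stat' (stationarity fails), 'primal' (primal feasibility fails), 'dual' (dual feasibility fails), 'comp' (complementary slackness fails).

Gradient of f: grad f(x) = Q x + c = (-7, -1)
Constraint values g_i(x) = a_i^T x - b_i:
  g_1((-2, 3)) = 0
Stationarity residual: grad f(x) + sum_i lambda_i a_i = (-1, 3)
  -> stationarity FAILS
Primal feasibility (all g_i <= 0): OK
Dual feasibility (all lambda_i >= 0): OK
Complementary slackness (lambda_i * g_i(x) = 0 for all i): OK

Verdict: the first failing condition is stationarity -> stat.

stat


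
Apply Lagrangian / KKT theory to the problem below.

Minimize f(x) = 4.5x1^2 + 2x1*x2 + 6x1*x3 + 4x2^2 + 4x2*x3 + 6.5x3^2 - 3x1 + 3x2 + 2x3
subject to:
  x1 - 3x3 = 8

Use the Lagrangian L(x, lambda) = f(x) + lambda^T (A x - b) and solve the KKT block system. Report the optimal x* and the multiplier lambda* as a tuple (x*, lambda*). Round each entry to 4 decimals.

Form the Lagrangian:
  L(x, lambda) = (1/2) x^T Q x + c^T x + lambda^T (A x - b)
Stationarity (grad_x L = 0): Q x + c + A^T lambda = 0.
Primal feasibility: A x = b.

This gives the KKT block system:
  [ Q   A^T ] [ x     ]   [-c ]
  [ A    0  ] [ lambda ] = [ b ]

Solving the linear system:
  x*      = (2.0447, 0.1064, -1.9851)
  lambda* = (-3.7043)
  f(x*)   = 9.9245

x* = (2.0447, 0.1064, -1.9851), lambda* = (-3.7043)


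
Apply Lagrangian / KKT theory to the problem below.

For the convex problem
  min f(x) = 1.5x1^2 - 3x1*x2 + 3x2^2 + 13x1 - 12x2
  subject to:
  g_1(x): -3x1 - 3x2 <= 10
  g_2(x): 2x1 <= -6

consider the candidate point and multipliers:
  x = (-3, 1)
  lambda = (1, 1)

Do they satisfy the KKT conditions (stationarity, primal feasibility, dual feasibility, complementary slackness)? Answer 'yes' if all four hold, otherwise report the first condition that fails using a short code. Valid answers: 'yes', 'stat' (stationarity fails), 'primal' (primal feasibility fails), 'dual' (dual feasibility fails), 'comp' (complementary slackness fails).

Gradient of f: grad f(x) = Q x + c = (1, 3)
Constraint values g_i(x) = a_i^T x - b_i:
  g_1((-3, 1)) = -4
  g_2((-3, 1)) = 0
Stationarity residual: grad f(x) + sum_i lambda_i a_i = (0, 0)
  -> stationarity OK
Primal feasibility (all g_i <= 0): OK
Dual feasibility (all lambda_i >= 0): OK
Complementary slackness (lambda_i * g_i(x) = 0 for all i): FAILS

Verdict: the first failing condition is complementary_slackness -> comp.

comp


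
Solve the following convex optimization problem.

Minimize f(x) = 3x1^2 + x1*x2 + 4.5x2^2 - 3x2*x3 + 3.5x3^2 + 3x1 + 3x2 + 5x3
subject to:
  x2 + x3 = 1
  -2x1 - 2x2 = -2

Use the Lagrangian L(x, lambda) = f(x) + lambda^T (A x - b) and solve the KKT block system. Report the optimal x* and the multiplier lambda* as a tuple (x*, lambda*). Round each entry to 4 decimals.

Form the Lagrangian:
  L(x, lambda) = (1/2) x^T Q x + c^T x + lambda^T (A x - b)
Stationarity (grad_x L = 0): Q x + c + A^T lambda = 0.
Primal feasibility: A x = b.

This gives the KKT block system:
  [ Q   A^T ] [ x     ]   [-c ]
  [ A    0  ] [ lambda ] = [ b ]

Solving the linear system:
  x*      = (0.2308, 0.7692, 0.2308)
  lambda* = (-4.3077, 2.5769)
  f(x*)   = 6.8077

x* = (0.2308, 0.7692, 0.2308), lambda* = (-4.3077, 2.5769)


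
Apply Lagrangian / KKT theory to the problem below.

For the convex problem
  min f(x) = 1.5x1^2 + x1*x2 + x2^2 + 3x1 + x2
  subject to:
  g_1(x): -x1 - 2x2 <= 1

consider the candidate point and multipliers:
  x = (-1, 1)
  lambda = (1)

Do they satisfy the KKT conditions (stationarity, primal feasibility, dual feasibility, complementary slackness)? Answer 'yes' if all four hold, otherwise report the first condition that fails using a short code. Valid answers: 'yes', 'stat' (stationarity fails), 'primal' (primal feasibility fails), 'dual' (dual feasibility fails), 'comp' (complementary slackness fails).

Gradient of f: grad f(x) = Q x + c = (1, 2)
Constraint values g_i(x) = a_i^T x - b_i:
  g_1((-1, 1)) = -2
Stationarity residual: grad f(x) + sum_i lambda_i a_i = (0, 0)
  -> stationarity OK
Primal feasibility (all g_i <= 0): OK
Dual feasibility (all lambda_i >= 0): OK
Complementary slackness (lambda_i * g_i(x) = 0 for all i): FAILS

Verdict: the first failing condition is complementary_slackness -> comp.

comp


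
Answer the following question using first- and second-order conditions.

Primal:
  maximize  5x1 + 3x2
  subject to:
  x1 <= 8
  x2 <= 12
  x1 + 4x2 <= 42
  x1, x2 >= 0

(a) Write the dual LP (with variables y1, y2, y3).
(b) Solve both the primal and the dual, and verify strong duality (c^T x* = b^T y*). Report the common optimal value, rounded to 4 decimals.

The standard primal-dual pair for 'max c^T x s.t. A x <= b, x >= 0' is:
  Dual:  min b^T y  s.t.  A^T y >= c,  y >= 0.

So the dual LP is:
  minimize  8y1 + 12y2 + 42y3
  subject to:
    y1 + y3 >= 5
    y2 + 4y3 >= 3
    y1, y2, y3 >= 0

Solving the primal: x* = (8, 8.5).
  primal value c^T x* = 65.5.
Solving the dual: y* = (4.25, 0, 0.75).
  dual value b^T y* = 65.5.
Strong duality: c^T x* = b^T y*. Confirmed.

65.5


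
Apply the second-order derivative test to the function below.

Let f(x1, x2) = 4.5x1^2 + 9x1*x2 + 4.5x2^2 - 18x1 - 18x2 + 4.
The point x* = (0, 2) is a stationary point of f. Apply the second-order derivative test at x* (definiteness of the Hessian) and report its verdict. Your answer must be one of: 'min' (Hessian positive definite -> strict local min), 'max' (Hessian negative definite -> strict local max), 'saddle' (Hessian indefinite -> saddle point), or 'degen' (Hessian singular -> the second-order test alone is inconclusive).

Compute the Hessian H = grad^2 f:
  H = [[9, 9], [9, 9]]
Verify stationarity: grad f(x*) = H x* + g = (0, 0).
Eigenvalues of H: 0, 18.
H has a zero eigenvalue (singular; positive semidefinite but not definite), so H is neither positive definite, negative definite, nor indefinite. The second-order test alone is inconclusive -> degen.
(Indeed, f is constant along the null direction of H through x*, so x* is not a strict local extremum.)

degen


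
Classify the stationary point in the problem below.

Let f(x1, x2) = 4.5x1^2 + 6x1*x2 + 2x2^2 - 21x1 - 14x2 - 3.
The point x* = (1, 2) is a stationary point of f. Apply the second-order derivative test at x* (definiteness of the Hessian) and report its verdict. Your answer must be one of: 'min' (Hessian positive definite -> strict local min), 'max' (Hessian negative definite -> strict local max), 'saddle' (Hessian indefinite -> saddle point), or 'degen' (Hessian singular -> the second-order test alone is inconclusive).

Compute the Hessian H = grad^2 f:
  H = [[9, 6], [6, 4]]
Verify stationarity: grad f(x*) = H x* + g = (0, 0).
Eigenvalues of H: 0, 13.
H has a zero eigenvalue (singular; positive semidefinite but not definite), so H is neither positive definite, negative definite, nor indefinite. The second-order test alone is inconclusive -> degen.
(Indeed, f is constant along the null direction of H through x*, so x* is not a strict local extremum.)

degen


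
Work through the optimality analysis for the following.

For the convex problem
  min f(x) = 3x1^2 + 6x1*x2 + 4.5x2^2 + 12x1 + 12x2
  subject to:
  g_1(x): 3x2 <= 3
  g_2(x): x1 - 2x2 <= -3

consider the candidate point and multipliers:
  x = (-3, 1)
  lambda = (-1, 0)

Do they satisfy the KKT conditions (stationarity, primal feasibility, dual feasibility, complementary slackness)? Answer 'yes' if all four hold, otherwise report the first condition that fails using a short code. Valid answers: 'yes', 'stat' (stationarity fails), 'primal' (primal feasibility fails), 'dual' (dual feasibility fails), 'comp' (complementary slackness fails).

Gradient of f: grad f(x) = Q x + c = (0, 3)
Constraint values g_i(x) = a_i^T x - b_i:
  g_1((-3, 1)) = 0
  g_2((-3, 1)) = -2
Stationarity residual: grad f(x) + sum_i lambda_i a_i = (0, 0)
  -> stationarity OK
Primal feasibility (all g_i <= 0): OK
Dual feasibility (all lambda_i >= 0): FAILS
Complementary slackness (lambda_i * g_i(x) = 0 for all i): OK

Verdict: the first failing condition is dual_feasibility -> dual.

dual


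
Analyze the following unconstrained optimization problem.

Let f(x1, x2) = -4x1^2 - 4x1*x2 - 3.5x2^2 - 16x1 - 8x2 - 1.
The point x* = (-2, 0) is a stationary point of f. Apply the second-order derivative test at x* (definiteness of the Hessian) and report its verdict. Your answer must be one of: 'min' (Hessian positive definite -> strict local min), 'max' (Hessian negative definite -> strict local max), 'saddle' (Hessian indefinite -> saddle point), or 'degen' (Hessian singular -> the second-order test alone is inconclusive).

Compute the Hessian H = grad^2 f:
  H = [[-8, -4], [-4, -7]]
Verify stationarity: grad f(x*) = H x* + g = (0, 0).
Eigenvalues of H: -11.5311, -3.4689.
Both eigenvalues < 0, so H is negative definite -> x* is a strict local max.

max


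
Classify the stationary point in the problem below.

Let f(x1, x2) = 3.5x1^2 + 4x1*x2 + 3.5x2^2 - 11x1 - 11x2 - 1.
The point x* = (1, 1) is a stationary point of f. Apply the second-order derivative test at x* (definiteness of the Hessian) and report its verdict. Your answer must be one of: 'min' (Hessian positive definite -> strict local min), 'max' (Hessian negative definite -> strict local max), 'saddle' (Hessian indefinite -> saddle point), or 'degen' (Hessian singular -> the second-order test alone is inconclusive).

Compute the Hessian H = grad^2 f:
  H = [[7, 4], [4, 7]]
Verify stationarity: grad f(x*) = H x* + g = (0, 0).
Eigenvalues of H: 3, 11.
Both eigenvalues > 0, so H is positive definite -> x* is a strict local min.

min


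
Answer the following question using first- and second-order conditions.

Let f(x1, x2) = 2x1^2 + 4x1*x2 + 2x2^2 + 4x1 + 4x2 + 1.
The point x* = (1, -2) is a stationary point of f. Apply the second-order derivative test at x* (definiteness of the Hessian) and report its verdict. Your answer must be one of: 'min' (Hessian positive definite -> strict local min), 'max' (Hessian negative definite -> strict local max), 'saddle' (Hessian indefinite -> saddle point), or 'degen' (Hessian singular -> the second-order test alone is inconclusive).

Compute the Hessian H = grad^2 f:
  H = [[4, 4], [4, 4]]
Verify stationarity: grad f(x*) = H x* + g = (0, 0).
Eigenvalues of H: 0, 8.
H has a zero eigenvalue (singular; positive semidefinite but not definite), so H is neither positive definite, negative definite, nor indefinite. The second-order test alone is inconclusive -> degen.
(Indeed, f is constant along the null direction of H through x*, so x* is not a strict local extremum.)

degen


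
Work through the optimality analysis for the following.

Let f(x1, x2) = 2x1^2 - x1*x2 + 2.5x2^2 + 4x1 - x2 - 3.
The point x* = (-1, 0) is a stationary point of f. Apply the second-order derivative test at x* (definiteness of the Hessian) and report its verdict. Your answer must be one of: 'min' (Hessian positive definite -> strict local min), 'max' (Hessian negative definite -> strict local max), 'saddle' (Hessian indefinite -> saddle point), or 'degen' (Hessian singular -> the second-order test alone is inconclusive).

Compute the Hessian H = grad^2 f:
  H = [[4, -1], [-1, 5]]
Verify stationarity: grad f(x*) = H x* + g = (0, 0).
Eigenvalues of H: 3.382, 5.618.
Both eigenvalues > 0, so H is positive definite -> x* is a strict local min.

min


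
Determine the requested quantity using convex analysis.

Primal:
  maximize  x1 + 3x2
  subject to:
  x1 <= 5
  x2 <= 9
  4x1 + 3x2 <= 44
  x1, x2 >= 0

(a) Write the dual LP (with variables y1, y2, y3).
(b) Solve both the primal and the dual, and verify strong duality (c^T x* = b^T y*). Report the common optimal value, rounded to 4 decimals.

The standard primal-dual pair for 'max c^T x s.t. A x <= b, x >= 0' is:
  Dual:  min b^T y  s.t.  A^T y >= c,  y >= 0.

So the dual LP is:
  minimize  5y1 + 9y2 + 44y3
  subject to:
    y1 + 4y3 >= 1
    y2 + 3y3 >= 3
    y1, y2, y3 >= 0

Solving the primal: x* = (4.25, 9).
  primal value c^T x* = 31.25.
Solving the dual: y* = (0, 2.25, 0.25).
  dual value b^T y* = 31.25.
Strong duality: c^T x* = b^T y*. Confirmed.

31.25


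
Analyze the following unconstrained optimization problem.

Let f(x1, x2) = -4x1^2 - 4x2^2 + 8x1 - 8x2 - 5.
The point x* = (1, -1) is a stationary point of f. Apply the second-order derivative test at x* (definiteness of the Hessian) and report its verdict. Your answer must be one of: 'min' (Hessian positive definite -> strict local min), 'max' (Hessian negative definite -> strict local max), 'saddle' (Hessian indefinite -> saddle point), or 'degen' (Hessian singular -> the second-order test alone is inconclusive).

Compute the Hessian H = grad^2 f:
  H = [[-8, 0], [0, -8]]
Verify stationarity: grad f(x*) = H x* + g = (0, 0).
Eigenvalues of H: -8, -8.
Both eigenvalues < 0, so H is negative definite -> x* is a strict local max.

max


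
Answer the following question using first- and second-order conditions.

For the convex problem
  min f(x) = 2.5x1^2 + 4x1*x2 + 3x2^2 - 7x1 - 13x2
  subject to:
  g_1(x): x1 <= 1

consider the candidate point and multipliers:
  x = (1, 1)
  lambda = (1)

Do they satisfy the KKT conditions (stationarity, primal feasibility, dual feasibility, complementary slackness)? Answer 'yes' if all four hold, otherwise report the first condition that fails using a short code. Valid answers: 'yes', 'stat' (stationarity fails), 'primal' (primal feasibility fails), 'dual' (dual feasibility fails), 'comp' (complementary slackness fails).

Gradient of f: grad f(x) = Q x + c = (2, -3)
Constraint values g_i(x) = a_i^T x - b_i:
  g_1((1, 1)) = 0
Stationarity residual: grad f(x) + sum_i lambda_i a_i = (3, -3)
  -> stationarity FAILS
Primal feasibility (all g_i <= 0): OK
Dual feasibility (all lambda_i >= 0): OK
Complementary slackness (lambda_i * g_i(x) = 0 for all i): OK

Verdict: the first failing condition is stationarity -> stat.

stat


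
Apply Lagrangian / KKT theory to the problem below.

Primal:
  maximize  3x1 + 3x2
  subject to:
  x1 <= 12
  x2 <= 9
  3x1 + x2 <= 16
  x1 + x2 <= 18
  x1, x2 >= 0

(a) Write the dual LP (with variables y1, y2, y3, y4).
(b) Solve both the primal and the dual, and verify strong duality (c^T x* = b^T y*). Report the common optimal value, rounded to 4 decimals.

The standard primal-dual pair for 'max c^T x s.t. A x <= b, x >= 0' is:
  Dual:  min b^T y  s.t.  A^T y >= c,  y >= 0.

So the dual LP is:
  minimize  12y1 + 9y2 + 16y3 + 18y4
  subject to:
    y1 + 3y3 + y4 >= 3
    y2 + y3 + y4 >= 3
    y1, y2, y3, y4 >= 0

Solving the primal: x* = (2.3333, 9).
  primal value c^T x* = 34.
Solving the dual: y* = (0, 2, 1, 0).
  dual value b^T y* = 34.
Strong duality: c^T x* = b^T y*. Confirmed.

34


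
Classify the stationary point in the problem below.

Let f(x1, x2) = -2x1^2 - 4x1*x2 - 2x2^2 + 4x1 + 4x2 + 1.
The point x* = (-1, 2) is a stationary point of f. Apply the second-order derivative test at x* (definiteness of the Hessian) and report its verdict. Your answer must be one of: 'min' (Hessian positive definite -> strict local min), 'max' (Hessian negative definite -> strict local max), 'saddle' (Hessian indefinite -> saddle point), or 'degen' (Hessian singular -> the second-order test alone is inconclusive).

Compute the Hessian H = grad^2 f:
  H = [[-4, -4], [-4, -4]]
Verify stationarity: grad f(x*) = H x* + g = (0, 0).
Eigenvalues of H: -8, 0.
H has a zero eigenvalue (singular; negative semidefinite but not definite), so H is neither positive definite, negative definite, nor indefinite. The second-order test alone is inconclusive -> degen.
(Indeed, f is constant along the null direction of H through x*, so x* is not a strict local extremum.)

degen


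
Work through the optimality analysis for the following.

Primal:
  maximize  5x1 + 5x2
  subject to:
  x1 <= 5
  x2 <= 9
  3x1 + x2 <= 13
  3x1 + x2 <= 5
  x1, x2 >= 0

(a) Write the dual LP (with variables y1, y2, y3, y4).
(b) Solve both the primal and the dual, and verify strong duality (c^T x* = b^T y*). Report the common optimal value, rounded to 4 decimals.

The standard primal-dual pair for 'max c^T x s.t. A x <= b, x >= 0' is:
  Dual:  min b^T y  s.t.  A^T y >= c,  y >= 0.

So the dual LP is:
  minimize  5y1 + 9y2 + 13y3 + 5y4
  subject to:
    y1 + 3y3 + 3y4 >= 5
    y2 + y3 + y4 >= 5
    y1, y2, y3, y4 >= 0

Solving the primal: x* = (0, 5).
  primal value c^T x* = 25.
Solving the dual: y* = (0, 0, 0, 5).
  dual value b^T y* = 25.
Strong duality: c^T x* = b^T y*. Confirmed.

25


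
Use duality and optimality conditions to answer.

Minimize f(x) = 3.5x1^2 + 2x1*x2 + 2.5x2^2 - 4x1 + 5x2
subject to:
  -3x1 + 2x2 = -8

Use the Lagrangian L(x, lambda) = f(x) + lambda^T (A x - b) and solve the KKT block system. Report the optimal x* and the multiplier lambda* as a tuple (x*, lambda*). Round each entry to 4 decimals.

Form the Lagrangian:
  L(x, lambda) = (1/2) x^T Q x + c^T x + lambda^T (A x - b)
Stationarity (grad_x L = 0): Q x + c + A^T lambda = 0.
Primal feasibility: A x = b.

This gives the KKT block system:
  [ Q   A^T ] [ x     ]   [-c ]
  [ A    0  ] [ lambda ] = [ b ]

Solving the linear system:
  x*      = (1.4227, -1.866)
  lambda* = (0.7423)
  f(x*)   = -4.5412

x* = (1.4227, -1.866), lambda* = (0.7423)
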